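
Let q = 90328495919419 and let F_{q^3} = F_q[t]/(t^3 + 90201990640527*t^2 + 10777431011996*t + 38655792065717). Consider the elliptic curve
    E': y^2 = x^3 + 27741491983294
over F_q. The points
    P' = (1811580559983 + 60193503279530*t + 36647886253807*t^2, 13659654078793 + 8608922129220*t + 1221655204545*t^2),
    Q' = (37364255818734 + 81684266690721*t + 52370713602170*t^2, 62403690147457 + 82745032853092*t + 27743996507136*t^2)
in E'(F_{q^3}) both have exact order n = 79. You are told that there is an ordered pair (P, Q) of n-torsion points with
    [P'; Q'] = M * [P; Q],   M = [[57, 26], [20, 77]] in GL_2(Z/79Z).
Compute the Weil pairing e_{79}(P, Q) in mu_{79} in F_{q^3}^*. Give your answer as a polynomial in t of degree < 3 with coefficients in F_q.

Since e_{79}(P,P)=e_{79}(Q,Q)=1 and e_{79}(Q,P)=e_{79}(P,Q)^{-1}, expanding e_{79}(57*P + 26*Q,20*P + 77*Q) leaves e(P,Q)^det(M).
So e_{79}(P,Q) = e_{79}(P',Q')^{39}, since 77*39 = 1 mod 79.
7-bit Miller (1001111) on E'/F_{90328495919419} with a'=0, b'=27741491983294: accumulate tangent/chord ratios at Q'+S and P'+S'.
e_{79}(P',Q') = 86413116389052 + 15860096206042*t + 39268523370169*t^2.
Finally e_{79}(P,Q) = 27930281044163 + 24291322235333*t + 49640275256455*t^2.

27930281044163 + 24291322235333*t + 49640275256455*t^2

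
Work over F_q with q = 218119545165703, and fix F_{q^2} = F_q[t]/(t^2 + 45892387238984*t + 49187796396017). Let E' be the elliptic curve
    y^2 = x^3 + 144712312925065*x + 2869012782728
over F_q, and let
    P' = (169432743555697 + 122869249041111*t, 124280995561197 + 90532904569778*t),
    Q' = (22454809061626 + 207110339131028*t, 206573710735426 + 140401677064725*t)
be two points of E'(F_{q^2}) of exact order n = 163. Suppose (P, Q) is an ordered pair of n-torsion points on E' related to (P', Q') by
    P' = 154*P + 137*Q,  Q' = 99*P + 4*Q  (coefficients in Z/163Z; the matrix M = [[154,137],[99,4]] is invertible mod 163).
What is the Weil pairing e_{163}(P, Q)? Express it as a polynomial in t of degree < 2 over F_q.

49154048969590 + 89421806277411*t

The 163-Weil pairing on E[163] over F_{218119545165703} is alternating-bilinear: e_{163}(P',Q') = e_{163}(P,Q)^det(M).
Inverting 93 mod 163: 156. Thus e_{163}(P,Q) = e(P',Q')^{156}.
Run Miller on y^2=x^3+144712312925065*x+2869012782728 over F_{218119545165703}: ladder 10100011 (8 bits); e = f_P(D_Q)/f_Q(D_P).
Result: e(P',Q') = 12038584455213 + 151851804061587*t.
Hence e(P,Q) = 49154048969590 + 89421806277411*t in F_{218119545165703^2}^*.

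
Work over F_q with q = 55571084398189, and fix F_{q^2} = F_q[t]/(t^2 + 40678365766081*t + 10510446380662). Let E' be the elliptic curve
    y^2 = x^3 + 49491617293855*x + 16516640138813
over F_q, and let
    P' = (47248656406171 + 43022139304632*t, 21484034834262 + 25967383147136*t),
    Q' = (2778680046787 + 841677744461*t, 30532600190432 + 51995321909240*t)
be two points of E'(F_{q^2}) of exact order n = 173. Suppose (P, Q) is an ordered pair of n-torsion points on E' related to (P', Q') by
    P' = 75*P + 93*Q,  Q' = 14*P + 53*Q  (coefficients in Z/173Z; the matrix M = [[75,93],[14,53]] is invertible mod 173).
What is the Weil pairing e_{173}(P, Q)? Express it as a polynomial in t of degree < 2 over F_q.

The 173-Weil pairing on E[173] over F_{55571084398189} is alternating-bilinear: e_{173}(P',Q') = e_{173}(P,Q)^det(M).
det(M) mod 173 = 78; its inverse in (Z/173)^* is 122 (check: 78*122 mod 173 = 1).
Run Miller on y^2=x^3+49491617293855*x+16516640138813 over F_{55571084398189}: ladder 10101101 (8 bits); e = f_P(D_Q)/f_Q(D_P).
e_{173}(P',Q') = 47547059141010 + 41181771249935*t.
Thus e_{173}(P,Q) = 48473163029656 + 48828562422466*t.

48473163029656 + 48828562422466*t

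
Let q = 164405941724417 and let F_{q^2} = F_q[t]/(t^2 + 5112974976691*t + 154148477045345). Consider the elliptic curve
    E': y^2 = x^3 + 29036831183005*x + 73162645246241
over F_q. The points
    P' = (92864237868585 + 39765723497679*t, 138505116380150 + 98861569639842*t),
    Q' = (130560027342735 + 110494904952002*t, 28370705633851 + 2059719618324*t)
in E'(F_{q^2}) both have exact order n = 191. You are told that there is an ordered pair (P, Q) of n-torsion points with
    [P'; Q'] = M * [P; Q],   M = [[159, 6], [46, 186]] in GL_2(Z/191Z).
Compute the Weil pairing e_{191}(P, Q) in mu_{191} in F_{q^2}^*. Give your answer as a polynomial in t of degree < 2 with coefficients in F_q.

The 191-Weil pairing on E[191] over F_{164405941724417} is alternating-bilinear: e_{191}(P',Q') = e_{191}(P,Q)^det(M).
Hence e(P,Q) = e(P',Q')^{163} where 163 = 75^{-1} mod 191.
Miller loop for e_{191} over F_{164405941724417^2}: bits of 191 = 10111111; 7 double steps + 6 add steps, l/v at each.
Miller gives e_{191}(P',Q') = 37024185545051 + 32672810137480*t in F_{164405941724417^2}.
e_{191}(P,Q) = (37024185545051 + 32672810137480*t)^{163} = 98539681662490 + 50658292246510*t.

98539681662490 + 50658292246510*t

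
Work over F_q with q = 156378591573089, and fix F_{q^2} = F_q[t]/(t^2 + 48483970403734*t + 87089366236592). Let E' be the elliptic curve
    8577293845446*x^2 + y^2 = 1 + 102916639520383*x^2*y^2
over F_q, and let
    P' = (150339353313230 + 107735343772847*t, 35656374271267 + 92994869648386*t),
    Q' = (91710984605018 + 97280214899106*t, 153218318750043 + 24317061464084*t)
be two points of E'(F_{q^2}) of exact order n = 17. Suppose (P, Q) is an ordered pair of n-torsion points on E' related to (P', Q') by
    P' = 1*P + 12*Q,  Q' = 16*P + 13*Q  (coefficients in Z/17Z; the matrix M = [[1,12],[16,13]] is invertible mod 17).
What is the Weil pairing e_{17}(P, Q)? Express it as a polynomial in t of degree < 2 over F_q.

Under M = [[1,12],[16,13]] in GL_2(Z/17), e_{17}(P',Q') = e_{17}(P,Q)^(1*13-12*16 mod 17).
So e_{17}(P,Q) = e_{17}(P',Q')^{15}, since 8*15 = 1 mod 17.
Edwards a_E,d_E -> Montgomery A=120312116277957,B=97865842899277 -> Weierstrass 72093587866135,0 via alpha=44645420823153,beta=15509811474538.
Miller loop for e_{17} over F_{156378591573089^2}: bits of 17 = 10001; 4 double steps + 1 add steps, l/v at each.
f_P(D_Q)/f_Q(D_P) = 2708794973424 + 119100659419367*t.
Thus e_{17}(P,Q) = 144912010091953 + 91218227738820*t.

144912010091953 + 91218227738820*t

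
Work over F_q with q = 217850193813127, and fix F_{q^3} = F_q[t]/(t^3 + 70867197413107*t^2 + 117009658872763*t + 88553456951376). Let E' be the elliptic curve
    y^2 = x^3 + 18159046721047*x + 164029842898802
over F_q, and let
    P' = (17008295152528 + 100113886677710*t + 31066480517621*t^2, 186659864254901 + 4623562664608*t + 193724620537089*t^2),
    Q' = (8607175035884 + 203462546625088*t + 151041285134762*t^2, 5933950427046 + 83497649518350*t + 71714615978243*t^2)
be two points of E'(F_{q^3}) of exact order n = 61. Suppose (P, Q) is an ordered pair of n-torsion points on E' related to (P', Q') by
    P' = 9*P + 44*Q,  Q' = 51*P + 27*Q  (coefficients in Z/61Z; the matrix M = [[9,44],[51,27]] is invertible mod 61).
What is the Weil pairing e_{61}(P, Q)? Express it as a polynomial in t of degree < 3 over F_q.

Alternating bilinearity on E[61] (values in mu_{61} in F_{217850193813127^3}) gives e(P',Q') = e(P,Q)^det(M).
So e_{61}(P,Q) = e_{61}(P',Q')^{56}, since 12*56 = 1 mod 61.
Run Miller on y^2=x^3+18159046721047*x+164029842898802 over F_{217850193813127}: ladder 111101 (6 bits); e = f_P(D_Q)/f_Q(D_P).
So e_{61}(P',Q') = 169324704962802 + 172138071495132*t + 10184387370569*t^2.
e_{61}(P,Q) = (169324704962802 + 172138071495132*t + 10184387370569*t^2)^{56} = 47656584072557 + 157102480101440*t + 174315825067203*t^2.

47656584072557 + 157102480101440*t + 174315825067203*t^2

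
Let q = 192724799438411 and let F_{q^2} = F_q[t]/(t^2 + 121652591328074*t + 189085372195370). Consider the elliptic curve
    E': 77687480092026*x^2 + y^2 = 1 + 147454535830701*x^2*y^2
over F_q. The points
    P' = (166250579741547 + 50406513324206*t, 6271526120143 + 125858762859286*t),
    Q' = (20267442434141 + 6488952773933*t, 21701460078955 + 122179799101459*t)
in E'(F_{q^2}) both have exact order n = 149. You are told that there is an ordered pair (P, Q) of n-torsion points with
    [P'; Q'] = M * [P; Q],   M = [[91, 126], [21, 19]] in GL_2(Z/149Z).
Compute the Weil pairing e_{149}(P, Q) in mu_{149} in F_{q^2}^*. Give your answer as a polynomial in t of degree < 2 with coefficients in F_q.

175570377643198 + 2815215044613*t

The 149-Weil pairing on E[149] over F_{192724799438411} is alternating-bilinear: e_{149}(P',Q') = e_{149}(P,Q)^det(M).
91*19 - 126*21 = -917; reduced mod 149: det = 126, inverse 136.
Edwards a_E,d_E -> Montgomery A=70459044122262,B=102844995446826 -> Weierstrass 159001846914338,144607186587578 via alpha=133886069039660,beta=30739435924934.
n = 149 = (10010101)_2 (8 bits, wt 4); accumulate f_{149,P'}(Q'+S)/f_{149,P'}(S) along the 7-step ladder.
f_P(D_Q)/f_Q(D_P) = 11373235331415 + 88968442909389*t.
Finally e_{149}(P,Q) = 175570377643198 + 2815215044613*t.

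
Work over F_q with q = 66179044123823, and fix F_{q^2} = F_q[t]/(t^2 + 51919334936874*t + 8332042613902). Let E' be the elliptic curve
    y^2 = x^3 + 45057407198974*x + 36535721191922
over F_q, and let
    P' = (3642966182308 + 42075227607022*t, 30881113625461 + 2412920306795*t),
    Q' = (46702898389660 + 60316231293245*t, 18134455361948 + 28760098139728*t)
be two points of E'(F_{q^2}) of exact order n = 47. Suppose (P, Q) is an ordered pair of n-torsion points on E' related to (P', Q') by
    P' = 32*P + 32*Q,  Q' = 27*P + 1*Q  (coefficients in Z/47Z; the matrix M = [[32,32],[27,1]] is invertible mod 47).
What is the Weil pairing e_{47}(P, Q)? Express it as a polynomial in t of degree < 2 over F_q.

Since e_{47}(P,P)=e_{47}(Q,Q)=1 and e_{47}(Q,P)=e_{47}(P,Q)^{-1}, expanding e_{47}(32*P + 32*Q,27*P + 1*Q) leaves e(P,Q)^det(M).
32*1 - 32*27 = -832; reduced mod 47: det = 14, inverse 37.
6-bit Miller (101111) on E'/F_{66179044123823} with a'=45057407198974, b'=36535721191922: accumulate tangent/chord ratios at Q'+S and P'+S'.
Miller gives e_{47}(P',Q') = 58670274514309 + 35335752450051*t in F_{66179044123823^2}.
Finally e_{47}(P,Q) = 22600830239190 + 14523180787687*t.

22600830239190 + 14523180787687*t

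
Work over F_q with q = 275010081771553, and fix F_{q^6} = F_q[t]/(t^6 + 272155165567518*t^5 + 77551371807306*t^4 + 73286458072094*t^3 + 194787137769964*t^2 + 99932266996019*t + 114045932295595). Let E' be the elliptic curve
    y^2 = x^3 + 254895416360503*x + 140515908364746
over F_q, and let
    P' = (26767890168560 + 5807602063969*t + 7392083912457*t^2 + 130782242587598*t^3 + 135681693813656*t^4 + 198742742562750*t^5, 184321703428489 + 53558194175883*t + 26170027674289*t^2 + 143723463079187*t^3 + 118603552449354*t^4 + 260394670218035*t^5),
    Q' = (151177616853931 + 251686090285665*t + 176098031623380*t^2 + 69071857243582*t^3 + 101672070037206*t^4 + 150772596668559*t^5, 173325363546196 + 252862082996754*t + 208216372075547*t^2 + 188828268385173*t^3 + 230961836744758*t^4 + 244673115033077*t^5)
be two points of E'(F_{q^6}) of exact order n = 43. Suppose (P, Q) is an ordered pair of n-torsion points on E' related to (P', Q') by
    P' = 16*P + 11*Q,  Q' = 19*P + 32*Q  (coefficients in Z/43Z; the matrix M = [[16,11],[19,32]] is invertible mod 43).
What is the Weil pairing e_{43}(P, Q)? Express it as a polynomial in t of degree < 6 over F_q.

Since e_{43}(P,P)=e_{43}(Q,Q)=1 and e_{43}(Q,P)=e_{43}(P,Q)^{-1}, expanding e_{43}(16*P + 11*Q,19*P + 32*Q) leaves e(P,Q)^det(M).
16*32 - 11*19 = 303; reduced mod 43: det = 2, inverse 22.
Double-and-add over 101011: 6-1 doublings, 4-1 additions; each step l_{T,T}/v_{2T} or l_{T,P'}/v at Q'+S for random S.
e_{43}(P',Q') = 180819704699246 + 31192917500958*t + 172636293484036*t^2 + 147798699036133*t^3 + 234374317044674*t^4 + 248983276755956*t^5.
Thus e_{43}(P,Q) = 142503769784 + 23324669587822*t + 167299677474258*t^2 + 140380553590402*t^3 + 120308556933994*t^4 + 33557134787346*t^5.

142503769784 + 23324669587822*t + 167299677474258*t^2 + 140380553590402*t^3 + 120308556933994*t^4 + 33557134787346*t^5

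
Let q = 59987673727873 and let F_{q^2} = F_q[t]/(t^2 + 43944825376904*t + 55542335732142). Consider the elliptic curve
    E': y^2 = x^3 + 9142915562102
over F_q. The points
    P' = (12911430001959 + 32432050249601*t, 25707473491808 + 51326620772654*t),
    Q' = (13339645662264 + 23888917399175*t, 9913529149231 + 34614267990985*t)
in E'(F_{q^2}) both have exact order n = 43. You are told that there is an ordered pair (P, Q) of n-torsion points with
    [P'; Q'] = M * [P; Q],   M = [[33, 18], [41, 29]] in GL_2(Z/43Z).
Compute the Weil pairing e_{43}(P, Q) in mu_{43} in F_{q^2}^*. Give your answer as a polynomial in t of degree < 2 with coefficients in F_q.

e_{43}(aP+bQ,cP+dQ) = e_{43}(P,Q)^(ad-bc); with (a,b,c,d)=(33,18,41,29) this gives the det-43 law.
det M = 33*29 - 18*41 = 219 = 4 (mod 43); 4^{-1} = 11 (mod 43).
Build f_{43,P'} and f_{43,Q'} via the 6-bit ladder of 43=101011_2; evaluate at shifted divisors; quotient in F_{59987673727873^2}.
The quotient is 18811368973710 + 1696047727732*t.
(18811368973710 + 1696047727732*t)^{11} mod (59987673727873,f) = 14015003462579 + 29578229673497*t.

14015003462579 + 29578229673497*t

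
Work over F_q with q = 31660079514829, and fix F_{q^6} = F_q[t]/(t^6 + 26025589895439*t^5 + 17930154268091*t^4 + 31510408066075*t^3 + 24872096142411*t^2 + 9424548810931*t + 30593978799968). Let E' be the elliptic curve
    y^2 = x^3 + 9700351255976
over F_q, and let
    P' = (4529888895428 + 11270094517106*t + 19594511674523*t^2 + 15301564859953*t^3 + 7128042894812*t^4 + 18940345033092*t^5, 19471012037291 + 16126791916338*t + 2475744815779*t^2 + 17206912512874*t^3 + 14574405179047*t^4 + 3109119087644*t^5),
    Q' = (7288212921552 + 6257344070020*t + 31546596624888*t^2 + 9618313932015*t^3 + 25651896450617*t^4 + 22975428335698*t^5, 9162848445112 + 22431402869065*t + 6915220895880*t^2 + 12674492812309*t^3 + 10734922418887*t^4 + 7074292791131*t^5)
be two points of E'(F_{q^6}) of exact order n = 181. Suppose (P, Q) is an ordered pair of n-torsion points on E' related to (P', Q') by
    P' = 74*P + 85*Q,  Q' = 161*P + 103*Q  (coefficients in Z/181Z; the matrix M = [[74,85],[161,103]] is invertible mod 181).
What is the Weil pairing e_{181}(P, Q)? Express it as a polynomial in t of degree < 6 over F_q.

e_{181}(aP+bQ,cP+dQ) = e_{181}(P,Q)^(ad-bc); with (a,b,c,d)=(74,85,161,103) this gives the det-181 law.
det(M) mod 181 = 91; its inverse in (Z/181)^* is 2 (check: 91*2 mod 181 = 1).
Build f_{181,P'} and f_{181,Q'} via the 8-bit ladder of 181=10110101_2; evaluate at shifted divisors; quotient in F_{31660079514829^6}.
Miller gives e_{181}(P',Q') = 9607575051588 + 22241585821080*t + 16665980024905*t^2 + 27386964861826*t^3 + 14847398477902*t^4 + 27610678095910*t^5 in F_{31660079514829^6}.
Finally e_{181}(P,Q) = 9531376227555 + 10636659473588*t + 12915891851030*t^2 + 28977660890604*t^3 + 26799935106188*t^4 + 28623040287404*t^5.

9531376227555 + 10636659473588*t + 12915891851030*t^2 + 28977660890604*t^3 + 26799935106188*t^4 + 28623040287404*t^5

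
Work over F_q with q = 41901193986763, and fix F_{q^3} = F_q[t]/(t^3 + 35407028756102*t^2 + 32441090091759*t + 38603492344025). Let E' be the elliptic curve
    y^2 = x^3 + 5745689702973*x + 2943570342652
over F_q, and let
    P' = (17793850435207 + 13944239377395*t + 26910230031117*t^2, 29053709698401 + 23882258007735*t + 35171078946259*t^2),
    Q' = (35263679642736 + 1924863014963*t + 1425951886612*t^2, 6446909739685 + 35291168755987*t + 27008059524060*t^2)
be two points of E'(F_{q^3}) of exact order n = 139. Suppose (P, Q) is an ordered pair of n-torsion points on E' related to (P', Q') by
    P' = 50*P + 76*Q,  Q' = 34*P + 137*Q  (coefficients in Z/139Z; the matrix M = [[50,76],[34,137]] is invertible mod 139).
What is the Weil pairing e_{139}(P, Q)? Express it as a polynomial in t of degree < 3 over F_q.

37951483763986 + 36493634663446*t + 16325363410043*t^2

e_{139}(aP+bQ,cP+dQ) = e_{139}(P,Q)^(ad-bc); with (a,b,c,d)=(50,76,34,137) this gives the det-139 law.
50*137 - 76*34 = 4266; reduced mod 139: det = 96, inverse 42.
Run Miller on y^2=x^3+5745689702973*x+2943570342652 over F_{41901193986763}: ladder 10001011 (8 bits); e = f_P(D_Q)/f_Q(D_P).
f_P(D_Q)/f_Q(D_P) = 4020069070792 + 16094409263994*t + 7319662793148*t^2.
Thus e_{139}(P,Q) = 37951483763986 + 36493634663446*t + 16325363410043*t^2.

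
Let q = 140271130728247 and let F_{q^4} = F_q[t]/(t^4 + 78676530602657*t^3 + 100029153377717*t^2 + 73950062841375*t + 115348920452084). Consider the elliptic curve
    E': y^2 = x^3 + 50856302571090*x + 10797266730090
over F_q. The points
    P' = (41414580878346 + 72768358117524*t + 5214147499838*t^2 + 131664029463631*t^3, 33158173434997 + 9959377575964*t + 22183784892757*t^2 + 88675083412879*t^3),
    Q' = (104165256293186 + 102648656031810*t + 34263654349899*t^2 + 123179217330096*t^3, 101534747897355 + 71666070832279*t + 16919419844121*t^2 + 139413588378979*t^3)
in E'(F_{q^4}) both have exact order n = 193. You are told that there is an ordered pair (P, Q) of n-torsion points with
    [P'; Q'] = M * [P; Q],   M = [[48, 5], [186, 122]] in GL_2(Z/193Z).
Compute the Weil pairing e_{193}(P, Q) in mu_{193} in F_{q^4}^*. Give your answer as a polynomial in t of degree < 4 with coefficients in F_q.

The 193-Weil pairing on E[193] over F_{140271130728247} is alternating-bilinear: e_{193}(P',Q') = e_{193}(P,Q)^det(M).
det M = 48*122 - 5*186 = 4926 = 101 (mod 193); 101^{-1} = 86 (mod 193).
Build f_{193,P'} and f_{193,Q'} via the 8-bit ladder of 193=11000001_2; evaluate at shifted divisors; quotient in F_{140271130728247^4}.
The quotient is 64352393482113 + 33409608913388*t + 45739294559284*t^2 + 60872781647613*t^3.
(64352393482113 + 33409608913388*t + 45739294559284*t^2 + 60872781647613*t^3)^{86} mod (140271130728247,f) = 104332035170815 + 139641441606056*t + 109363461601261*t^2 + 96573033269791*t^3.

104332035170815 + 139641441606056*t + 109363461601261*t^2 + 96573033269791*t^3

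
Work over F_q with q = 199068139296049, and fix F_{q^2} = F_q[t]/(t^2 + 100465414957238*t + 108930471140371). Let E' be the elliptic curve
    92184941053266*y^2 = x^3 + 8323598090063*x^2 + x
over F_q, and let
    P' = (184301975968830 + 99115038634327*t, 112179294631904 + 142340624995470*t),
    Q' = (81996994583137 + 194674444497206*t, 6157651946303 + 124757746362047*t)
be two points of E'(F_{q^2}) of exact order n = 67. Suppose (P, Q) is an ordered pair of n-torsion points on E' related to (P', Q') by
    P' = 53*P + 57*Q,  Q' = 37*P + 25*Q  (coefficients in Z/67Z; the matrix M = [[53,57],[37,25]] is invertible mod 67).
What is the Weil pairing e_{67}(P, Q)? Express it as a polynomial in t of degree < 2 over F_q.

97094708727104 + 152141120923703*t

Under M = [[53,57],[37,25]] in GL_2(Z/67), e_{67}(P',Q') = e_{67}(P,Q)^(53*25-57*37 mod 67).
53*25 - 57*37 = -784; reduced mod 67: det = 20, inverse 57.
Montgomery->Weierstrass: x_W = 40964813456933*x+139402938970894, y_W=40964813456933*y on F_{199068139296049}; lands on y^2=x^3+31862724335162*x+163727648112210.
n = 67 = (1000011)_2 (7 bits, wt 3); accumulate f_{67,P'}(Q'+S)/f_{67,P'}(S) along the 6-step ladder.
f_P(D_Q)/f_Q(D_P) = 80125921280549 + 192200176961312*t.
e_{67}(P,Q) = (80125921280549 + 192200176961312*t)^{57} = 97094708727104 + 152141120923703*t.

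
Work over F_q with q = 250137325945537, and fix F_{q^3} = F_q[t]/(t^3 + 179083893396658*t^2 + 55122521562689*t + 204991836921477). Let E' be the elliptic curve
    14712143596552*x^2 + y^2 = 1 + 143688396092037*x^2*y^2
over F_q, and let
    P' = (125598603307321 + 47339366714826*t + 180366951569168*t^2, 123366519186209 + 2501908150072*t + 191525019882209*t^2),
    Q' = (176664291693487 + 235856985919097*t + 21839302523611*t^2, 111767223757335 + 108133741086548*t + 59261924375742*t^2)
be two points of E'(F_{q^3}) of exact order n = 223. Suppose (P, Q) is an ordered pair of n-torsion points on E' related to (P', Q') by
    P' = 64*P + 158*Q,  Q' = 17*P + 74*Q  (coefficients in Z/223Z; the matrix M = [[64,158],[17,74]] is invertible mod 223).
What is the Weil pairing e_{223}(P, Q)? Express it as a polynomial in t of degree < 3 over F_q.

Alternating bilinearity on E[223] (values in mu_{223} in F_{250137325945537^3}) gives e(P',Q') = e(P,Q)^det(M).
64*74 - 158*17 = 2050; reduced mod 223: det = 43, inverse 83.
Edwards a_E,d_E -> Montgomery A=155402543106410,B=190174221592670 -> Weierstrass 0,177379546476288 via alpha=234847861569379,beta=30290268362513.
n = 223 = (11011111)_2 (8 bits, wt 7); accumulate f_{223,P'}(Q'+S)/f_{223,P'}(S) along the 7-step ladder.
The quotient is 206391519680793 + 120792442792514*t + 234824078395380*t^2.
e_{223}(P,Q) = (206391519680793 + 120792442792514*t + 234824078395380*t^2)^{83} = 236620141671172 + 229245184807646*t + 29996971708272*t^2.

236620141671172 + 229245184807646*t + 29996971708272*t^2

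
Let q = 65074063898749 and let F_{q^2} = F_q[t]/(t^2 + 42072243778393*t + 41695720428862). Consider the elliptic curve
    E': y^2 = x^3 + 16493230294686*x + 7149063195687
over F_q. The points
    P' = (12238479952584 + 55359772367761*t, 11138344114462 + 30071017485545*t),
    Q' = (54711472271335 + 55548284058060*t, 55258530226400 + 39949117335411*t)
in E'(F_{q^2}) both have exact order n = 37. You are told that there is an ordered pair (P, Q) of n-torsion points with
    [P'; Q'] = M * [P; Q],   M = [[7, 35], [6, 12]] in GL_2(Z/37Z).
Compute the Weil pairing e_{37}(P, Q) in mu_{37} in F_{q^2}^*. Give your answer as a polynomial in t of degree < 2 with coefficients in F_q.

Under M = [[7,35],[6,12]] in GL_2(Z/37), e_{37}(P',Q') = e_{37}(P,Q)^(7*12-35*6 mod 37).
det M = 7*12 - 35*6 = -126 = 22 (mod 37); 22^{-1} = 32 (mod 37).
Miller loop for e_{37} over F_{65074063898749^2}: bits of 37 = 100101; 5 double steps + 2 add steps, l/v at each.
So e_{37}(P',Q') = 63401751850167 + 58265675507078*t.
Raise to 32: e(P,Q) = 34325795287940 + 18519416163731*t in mu_{37}.

34325795287940 + 18519416163731*t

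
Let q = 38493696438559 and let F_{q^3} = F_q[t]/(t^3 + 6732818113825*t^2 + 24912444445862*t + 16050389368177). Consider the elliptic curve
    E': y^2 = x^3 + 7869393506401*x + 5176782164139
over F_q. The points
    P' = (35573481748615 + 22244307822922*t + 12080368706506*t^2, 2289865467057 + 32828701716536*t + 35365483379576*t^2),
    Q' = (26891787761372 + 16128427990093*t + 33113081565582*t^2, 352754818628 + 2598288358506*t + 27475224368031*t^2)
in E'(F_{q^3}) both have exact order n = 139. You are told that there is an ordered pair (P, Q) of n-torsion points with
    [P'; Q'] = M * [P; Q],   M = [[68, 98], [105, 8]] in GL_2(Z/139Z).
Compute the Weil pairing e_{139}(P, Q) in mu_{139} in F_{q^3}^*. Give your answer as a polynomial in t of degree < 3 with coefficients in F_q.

13481040422418 + 26441332087013*t + 30294794761321*t^2

e_{139}(aP+bQ,cP+dQ) = e_{139}(P,Q)^(ad-bc); with (a,b,c,d)=(68,98,105,8) this gives the det-139 law.
So e_{139}(P,Q) = e_{139}(P',Q')^{26}, since 123*26 = 1 mod 139.
n = 139 = (10001011)_2 (8 bits, wt 4); accumulate f_{139,P'}(Q'+S)/f_{139,P'}(S) along the 7-step ladder.
Miller gives e_{139}(P',Q') = 32655927360359 + 20688363119387*t + 30358661649422*t^2 in F_{38493696438559^3}.
(32655927360359 + 20688363119387*t + 30358661649422*t^2)^{26} mod (38493696438559,f) = 13481040422418 + 26441332087013*t + 30294794761321*t^2.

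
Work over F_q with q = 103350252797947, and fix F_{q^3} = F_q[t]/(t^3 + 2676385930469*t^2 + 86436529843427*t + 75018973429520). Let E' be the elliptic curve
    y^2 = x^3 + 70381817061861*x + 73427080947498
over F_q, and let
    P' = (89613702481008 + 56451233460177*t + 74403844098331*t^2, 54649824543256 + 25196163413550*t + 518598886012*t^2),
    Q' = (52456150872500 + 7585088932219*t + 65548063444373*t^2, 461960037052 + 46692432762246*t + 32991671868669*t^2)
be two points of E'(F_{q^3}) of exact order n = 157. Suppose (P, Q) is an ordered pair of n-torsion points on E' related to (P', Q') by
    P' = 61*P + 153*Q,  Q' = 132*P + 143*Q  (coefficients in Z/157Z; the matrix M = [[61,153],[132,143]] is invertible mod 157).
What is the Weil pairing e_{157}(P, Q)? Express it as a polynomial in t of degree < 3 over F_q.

e_{157} is bilinear + alternating on E[157], so e_{157}(61*P + 153*Q, 132*P + 143*Q) = e_{157}(P,Q)^(61*143-153*132).
Inverting 145 mod 157: 13. Thus e_{157}(P,Q) = e(P',Q')^{13}.
Build f_{157,P'} and f_{157,Q'} via the 8-bit ladder of 157=10011101_2; evaluate at shifted divisors; quotient in F_{103350252797947^3}.
e_{157}(P',Q') = 46828760495832 + 85764609347790*t + 29455225222612*t^2.
(46828760495832 + 85764609347790*t + 29455225222612*t^2)^{13} mod (103350252797947,f) = 38797595366278 + 38285038388224*t + 80212094165004*t^2.

38797595366278 + 38285038388224*t + 80212094165004*t^2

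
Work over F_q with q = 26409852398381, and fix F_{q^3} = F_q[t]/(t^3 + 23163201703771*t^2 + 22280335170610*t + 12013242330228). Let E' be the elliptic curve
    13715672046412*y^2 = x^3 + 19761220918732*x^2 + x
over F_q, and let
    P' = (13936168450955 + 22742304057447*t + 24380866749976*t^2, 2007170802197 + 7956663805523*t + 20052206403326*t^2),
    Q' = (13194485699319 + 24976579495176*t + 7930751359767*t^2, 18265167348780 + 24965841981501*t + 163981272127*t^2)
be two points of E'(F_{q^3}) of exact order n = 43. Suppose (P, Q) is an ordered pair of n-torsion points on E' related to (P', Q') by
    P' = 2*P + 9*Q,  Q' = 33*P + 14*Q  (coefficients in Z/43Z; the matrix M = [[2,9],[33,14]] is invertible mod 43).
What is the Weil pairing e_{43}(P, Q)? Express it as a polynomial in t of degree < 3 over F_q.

e_{43}(aP+bQ,cP+dQ) = e_{43}(P,Q)^(ad-bc); with (a,b,c,d)=(2,9,33,14) this gives the det-43 law.
2*14 - 9*33 = -269; reduced mod 43: det = 32, inverse 39.
(x,y)|->(6925247593036x+18581024151227,6925247593036y) sends E' to y^2=x^3+14052717141576*x+25579351721945.
Run Miller on y^2=x^3+14052717141576*x+25579351721945 over F_{26409852398381}: ladder 101011 (6 bits); e = f_P(D_Q)/f_Q(D_P).
f_P(D_Q)/f_Q(D_P) = 19329998729495 + 18847805398360*t + 8755776158445*t^2.
e_{43}(P,Q) = (19329998729495 + 18847805398360*t + 8755776158445*t^2)^{39} = 18126101529481 + 1815919627636*t + 24070013864875*t^2.

18126101529481 + 1815919627636*t + 24070013864875*t^2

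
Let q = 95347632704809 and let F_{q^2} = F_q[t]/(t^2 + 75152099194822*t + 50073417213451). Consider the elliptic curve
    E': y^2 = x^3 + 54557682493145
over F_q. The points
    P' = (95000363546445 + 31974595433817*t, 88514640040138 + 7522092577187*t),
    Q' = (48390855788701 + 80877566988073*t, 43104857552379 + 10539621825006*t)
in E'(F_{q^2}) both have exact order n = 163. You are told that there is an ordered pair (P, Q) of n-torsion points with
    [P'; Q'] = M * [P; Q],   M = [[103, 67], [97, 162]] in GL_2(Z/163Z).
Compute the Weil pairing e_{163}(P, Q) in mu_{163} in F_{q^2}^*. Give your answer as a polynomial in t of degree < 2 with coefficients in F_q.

84673429887447 + 47434360722465*t

Since e_{163}(P,P)=e_{163}(Q,Q)=1 and e_{163}(Q,P)=e_{163}(P,Q)^{-1}, expanding e_{163}(103*P + 67*Q,97*P + 162*Q) leaves e(P,Q)^det(M).
103*162 - 67*97 = 10187; reduced mod 163: det = 81, inverse 161.
n = 163 = (10100011)_2 (8 bits, wt 4); accumulate f_{163,P'}(Q'+S)/f_{163,P'}(S) along the 7-step ladder.
The quotient is 33761119368395 + 21153118428450*t.
Thus e_{163}(P,Q) = 84673429887447 + 47434360722465*t.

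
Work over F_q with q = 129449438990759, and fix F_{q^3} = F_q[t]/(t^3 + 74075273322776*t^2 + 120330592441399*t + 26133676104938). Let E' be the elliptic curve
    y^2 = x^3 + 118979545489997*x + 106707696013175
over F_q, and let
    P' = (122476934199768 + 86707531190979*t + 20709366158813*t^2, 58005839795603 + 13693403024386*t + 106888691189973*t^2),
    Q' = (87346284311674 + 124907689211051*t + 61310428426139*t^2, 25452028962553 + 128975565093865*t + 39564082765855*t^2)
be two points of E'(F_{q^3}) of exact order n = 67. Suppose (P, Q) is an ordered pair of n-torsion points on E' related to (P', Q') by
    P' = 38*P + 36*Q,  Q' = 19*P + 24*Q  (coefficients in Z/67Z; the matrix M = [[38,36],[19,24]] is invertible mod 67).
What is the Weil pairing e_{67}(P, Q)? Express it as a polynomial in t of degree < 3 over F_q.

122679830380906 + 30180998103655*t + 92945053995567*t^2

Under M = [[38,36],[19,24]] in GL_2(Z/67), e_{67}(P',Q') = e_{67}(P,Q)^(38*24-36*19 mod 67).
det(M) mod 67 = 27; its inverse in (Z/67)^* is 5 (check: 27*5 mod 67 = 1).
7-bit Miller (1000011) on E'/F_{129449438990759} with a'=118979545489997, b'=106707696013175: accumulate tangent/chord ratios at Q'+S and P'+S'.
f_P(D_Q)/f_Q(D_P) = 118847049974573 + 120106530517213*t + 33467251502209*t^2.
(118847049974573 + 120106530517213*t + 33467251502209*t^2)^{5} mod (129449438990759,f) = 122679830380906 + 30180998103655*t + 92945053995567*t^2.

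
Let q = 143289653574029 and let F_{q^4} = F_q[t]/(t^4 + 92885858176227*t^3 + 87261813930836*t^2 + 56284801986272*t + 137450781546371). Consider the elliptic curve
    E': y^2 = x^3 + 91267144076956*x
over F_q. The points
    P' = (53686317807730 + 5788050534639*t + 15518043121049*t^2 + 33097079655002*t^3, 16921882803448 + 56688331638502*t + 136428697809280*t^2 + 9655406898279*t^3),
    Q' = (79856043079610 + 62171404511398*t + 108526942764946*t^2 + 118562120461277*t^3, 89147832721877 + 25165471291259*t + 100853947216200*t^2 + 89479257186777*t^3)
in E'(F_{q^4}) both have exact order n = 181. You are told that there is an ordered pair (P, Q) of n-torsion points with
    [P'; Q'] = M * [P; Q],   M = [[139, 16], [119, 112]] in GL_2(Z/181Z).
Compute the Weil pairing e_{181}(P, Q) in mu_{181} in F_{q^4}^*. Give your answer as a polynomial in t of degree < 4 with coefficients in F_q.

60817741391073 + 64243978906835*t + 104159931053638*t^2 + 127419190547132*t^3

Alternating bilinearity on E[181] (values in mu_{181} in F_{143289653574029^4}) gives e(P',Q') = e(P,Q)^det(M).
Inverting 89 mod 181: 120. Thus e_{181}(P,Q) = e(P',Q')^{120}.
8-bit Miller (10110101) on E'/F_{143289653574029} with a'=91267144076956, b'=0: accumulate tangent/chord ratios at Q'+S and P'+S'.
f_P(D_Q)/f_Q(D_P) = 49872407994554 + 77757375779151*t + 83705452535967*t^2 + 709559901122*t^3.
Hence e(P,Q) = 60817741391073 + 64243978906835*t + 104159931053638*t^2 + 127419190547132*t^3 in F_{143289653574029^4}^*.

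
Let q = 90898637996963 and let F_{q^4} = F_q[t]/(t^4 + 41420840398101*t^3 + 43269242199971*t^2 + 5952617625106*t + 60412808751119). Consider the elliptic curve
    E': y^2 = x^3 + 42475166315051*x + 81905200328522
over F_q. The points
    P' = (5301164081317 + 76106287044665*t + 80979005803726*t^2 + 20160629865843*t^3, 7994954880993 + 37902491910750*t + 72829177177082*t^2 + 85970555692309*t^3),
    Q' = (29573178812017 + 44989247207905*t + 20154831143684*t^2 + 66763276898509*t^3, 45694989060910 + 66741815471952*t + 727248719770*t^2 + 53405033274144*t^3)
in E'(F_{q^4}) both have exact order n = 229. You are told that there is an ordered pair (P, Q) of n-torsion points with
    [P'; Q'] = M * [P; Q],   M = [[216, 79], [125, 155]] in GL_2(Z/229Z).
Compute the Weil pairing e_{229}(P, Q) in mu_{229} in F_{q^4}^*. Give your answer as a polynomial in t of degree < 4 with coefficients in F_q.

42053944074308 + 79253482062072*t + 89635485508945*t^2 + 12149215807464*t^3

e_{229} is bilinear + alternating on E[229], so e_{229}(216*P + 79*Q, 125*P + 155*Q) = e_{229}(P,Q)^(216*155-79*125).
Hence e(P,Q) = e(P',Q')^{140} where 140 = 18^{-1} mod 229.
Build f_{229,P'} and f_{229,Q'} via the 8-bit ladder of 229=11100101_2; evaluate at shifted divisors; quotient in F_{90898637996963^4}.
So e_{229}(P',Q') = 530653010088 + 48336740209569*t + 35930309198118*t^2 + 14531097485118*t^3.
(530653010088 + 48336740209569*t + 35930309198118*t^2 + 14531097485118*t^3)^{140} mod (90898637996963,f) = 42053944074308 + 79253482062072*t + 89635485508945*t^2 + 12149215807464*t^3.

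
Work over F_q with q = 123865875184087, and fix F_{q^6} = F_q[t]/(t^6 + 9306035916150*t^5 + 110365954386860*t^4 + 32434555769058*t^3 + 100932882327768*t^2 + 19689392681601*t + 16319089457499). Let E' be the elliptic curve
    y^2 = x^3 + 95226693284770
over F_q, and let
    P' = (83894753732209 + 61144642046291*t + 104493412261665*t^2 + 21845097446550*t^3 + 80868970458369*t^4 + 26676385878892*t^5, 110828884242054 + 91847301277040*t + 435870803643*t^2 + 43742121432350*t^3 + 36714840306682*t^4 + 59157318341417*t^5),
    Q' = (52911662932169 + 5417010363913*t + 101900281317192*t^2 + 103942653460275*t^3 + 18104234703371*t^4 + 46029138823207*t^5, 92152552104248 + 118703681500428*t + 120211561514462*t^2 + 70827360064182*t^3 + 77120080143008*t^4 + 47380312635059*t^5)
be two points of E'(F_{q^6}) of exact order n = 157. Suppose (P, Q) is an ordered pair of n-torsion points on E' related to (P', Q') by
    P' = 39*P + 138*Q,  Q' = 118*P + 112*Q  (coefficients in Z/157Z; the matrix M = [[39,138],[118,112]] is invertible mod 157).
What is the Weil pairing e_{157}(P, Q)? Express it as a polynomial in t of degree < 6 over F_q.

Alternating bilinearity on E[157] (values in mu_{157} in F_{123865875184087^6}) gives e(P',Q') = e(P,Q)^det(M).
Inverting 16 mod 157: 108. Thus e_{157}(P,Q) = e(P',Q')^{108}.
Build f_{157,P'} and f_{157,Q'} via the 8-bit ladder of 157=10011101_2; evaluate at shifted divisors; quotient in F_{123865875184087^6}.
f_P(D_Q)/f_Q(D_P) = 38462896145258 + 25269784076777*t + 39839893406404*t^2 + 48428855940555*t^3 + 115327708716487*t^4 + 13514861983341*t^5.
e_{157}(P,Q) = (38462896145258 + 25269784076777*t + 39839893406404*t^2 + 48428855940555*t^3 + 115327708716487*t^4 + 13514861983341*t^5)^{108} = 77994423644414 + 79093724104169*t + 90160694765473*t^2 + 82343669865881*t^3 + 89873167062226*t^4 + 64502248648798*t^5.

77994423644414 + 79093724104169*t + 90160694765473*t^2 + 82343669865881*t^3 + 89873167062226*t^4 + 64502248648798*t^5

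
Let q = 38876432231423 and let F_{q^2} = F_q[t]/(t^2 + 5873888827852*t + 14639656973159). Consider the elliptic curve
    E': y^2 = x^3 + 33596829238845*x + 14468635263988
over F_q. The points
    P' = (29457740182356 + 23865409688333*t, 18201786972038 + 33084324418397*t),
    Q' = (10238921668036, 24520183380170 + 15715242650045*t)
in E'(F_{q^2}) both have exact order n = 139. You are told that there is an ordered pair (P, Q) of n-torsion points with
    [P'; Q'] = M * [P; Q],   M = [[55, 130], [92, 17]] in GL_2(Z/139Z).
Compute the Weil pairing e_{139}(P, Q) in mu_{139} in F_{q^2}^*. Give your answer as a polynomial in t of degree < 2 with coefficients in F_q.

e_{139} is bilinear + alternating on E[139], so e_{139}(55*P + 130*Q, 92*P + 17*Q) = e_{139}(P,Q)^(55*17-130*92).
So e_{139}(P,Q) = e_{139}(P',Q')^{60}, since 95*60 = 1 mod 139.
Miller loop for e_{139} over F_{38876432231423^2}: bits of 139 = 10001011; 7 double steps + 3 add steps, l/v at each.
So e_{139}(P',Q') = 20552154436974 + 27346767171430*t.
Raise to 60: e(P,Q) = 19970553195224 + 32533496061259*t in mu_{139}.

19970553195224 + 32533496061259*t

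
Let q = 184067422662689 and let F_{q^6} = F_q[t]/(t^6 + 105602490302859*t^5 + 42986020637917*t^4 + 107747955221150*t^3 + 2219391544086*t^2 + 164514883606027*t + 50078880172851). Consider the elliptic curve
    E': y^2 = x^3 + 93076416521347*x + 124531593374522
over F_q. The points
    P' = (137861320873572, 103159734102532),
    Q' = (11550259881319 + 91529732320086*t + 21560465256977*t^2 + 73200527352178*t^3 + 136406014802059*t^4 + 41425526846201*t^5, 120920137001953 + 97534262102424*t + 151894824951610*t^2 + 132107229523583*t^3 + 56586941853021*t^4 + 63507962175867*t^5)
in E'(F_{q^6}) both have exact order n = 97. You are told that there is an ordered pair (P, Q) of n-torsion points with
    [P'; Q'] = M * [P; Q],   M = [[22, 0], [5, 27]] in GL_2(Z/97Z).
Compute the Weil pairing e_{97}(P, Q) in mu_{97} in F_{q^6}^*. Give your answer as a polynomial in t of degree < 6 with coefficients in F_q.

139044125913011 + 136125464751004*t + 61815717317513*t^2 + 34732051010185*t^3 + 147068561886521*t^4 + 130785667507765*t^5

The 97-Weil pairing on E[97] over F_{184067422662689} is alternating-bilinear: e_{97}(P',Q') = e_{97}(P,Q)^det(M).
det(M) mod 97 = 12; its inverse in (Z/97)^* is 89 (check: 12*89 mod 97 = 1).
Double-and-add over 1100001: 7-1 doublings, 3-1 additions; each step l_{T,T}/v_{2T} or l_{T,P'}/v at Q'+S for random S.
Miller gives e_{97}(P',Q') = 175991224663780 + 61731622469099*t + 122224946471364*t^2 + 156953743048958*t^3 + 88260305374952*t^4 + 138229295830631*t^5 in F_{184067422662689^6}.
Thus e_{97}(P,Q) = 139044125913011 + 136125464751004*t + 61815717317513*t^2 + 34732051010185*t^3 + 147068561886521*t^4 + 130785667507765*t^5.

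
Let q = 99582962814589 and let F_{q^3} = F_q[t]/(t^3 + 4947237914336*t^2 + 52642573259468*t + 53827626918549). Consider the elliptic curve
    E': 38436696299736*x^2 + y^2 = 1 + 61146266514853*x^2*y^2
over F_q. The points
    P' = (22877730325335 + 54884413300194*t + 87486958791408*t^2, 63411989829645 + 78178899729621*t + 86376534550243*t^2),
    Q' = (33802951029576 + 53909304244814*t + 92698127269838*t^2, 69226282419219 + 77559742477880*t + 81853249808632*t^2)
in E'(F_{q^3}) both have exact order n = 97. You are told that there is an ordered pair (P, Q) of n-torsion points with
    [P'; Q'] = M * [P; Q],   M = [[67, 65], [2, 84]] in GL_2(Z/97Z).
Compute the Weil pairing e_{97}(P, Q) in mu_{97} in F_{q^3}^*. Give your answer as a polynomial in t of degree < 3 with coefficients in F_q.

51919238702212 + 17706026032957*t + 70210382558729*t^2

Under M = [[67,65],[2,84]] in GL_2(Z/97), e_{97}(P',Q') = e_{97}(P,Q)^(67*84-65*2 mod 97).
det(M) mod 97 = 66; its inverse in (Z/97)^* is 25 (check: 66*25 mod 97 = 1).
Edwards->Montgomery: u=(1+y)/(1-y), v=u/x -> 83545515678632v^2=u^3+u; then x_W=19218348149868u: y^2=x^3+48589509947050*x.
Run Miller on y^2=x^3+48589509947050*x over F_{99582962814589}: ladder 1100001 (7 bits); e = f_P(D_Q)/f_Q(D_P).
Result: e(P',Q') = 11788601807794 + 53287614273422*t + 20768454376989*t^2.
(11788601807794 + 53287614273422*t + 20768454376989*t^2)^{25} mod (99582962814589,f) = 51919238702212 + 17706026032957*t + 70210382558729*t^2.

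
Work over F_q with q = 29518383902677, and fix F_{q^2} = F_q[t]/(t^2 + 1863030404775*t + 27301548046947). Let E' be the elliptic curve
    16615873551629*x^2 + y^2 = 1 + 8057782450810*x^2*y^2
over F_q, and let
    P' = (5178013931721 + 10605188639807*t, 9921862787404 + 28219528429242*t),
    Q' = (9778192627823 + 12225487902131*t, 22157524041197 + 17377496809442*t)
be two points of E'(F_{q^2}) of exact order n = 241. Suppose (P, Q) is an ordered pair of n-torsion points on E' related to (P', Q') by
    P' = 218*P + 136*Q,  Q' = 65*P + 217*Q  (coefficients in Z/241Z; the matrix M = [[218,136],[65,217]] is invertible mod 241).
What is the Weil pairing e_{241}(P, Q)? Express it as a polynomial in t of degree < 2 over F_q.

e_{241}(aP+bQ,cP+dQ) = e_{241}(P,Q)^(ad-bc); with (a,b,c,d)=(218,136,65,217) this gives the det-241 law.
Hence e(P,Q) = e(P',Q')^{141} where 141 = 147^{-1} mod 241.
Edwards->Montgomery: u=(1+y)/(1-y), v=u/x -> 27134074292256v^2=u^3+11477340532957u^2+u; then x_W=9519118750874u+18871467951745: y^2=x^3+20666277081686.
Miller loop for e_{241} over F_{29518383902677^2}: bits of 241 = 11110001; 7 double steps + 4 add steps, l/v at each.
So e_{241}(P',Q') = 7161276906538 + 27510625593272*t.
Raise to 141: e(P,Q) = 10682862113581 + 21067387548516*t in mu_{241}.

10682862113581 + 21067387548516*t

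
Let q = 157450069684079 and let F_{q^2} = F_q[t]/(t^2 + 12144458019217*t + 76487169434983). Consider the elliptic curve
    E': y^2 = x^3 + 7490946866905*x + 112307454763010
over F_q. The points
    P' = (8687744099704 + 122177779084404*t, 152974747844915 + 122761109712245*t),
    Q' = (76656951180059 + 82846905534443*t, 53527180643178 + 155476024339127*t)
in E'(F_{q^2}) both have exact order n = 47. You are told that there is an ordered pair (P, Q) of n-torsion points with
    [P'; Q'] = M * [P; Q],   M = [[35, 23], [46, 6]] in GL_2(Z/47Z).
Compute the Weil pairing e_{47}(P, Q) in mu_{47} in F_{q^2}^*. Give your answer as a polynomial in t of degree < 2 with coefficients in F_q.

Alternating bilinearity on E[47] (values in mu_{47} in F_{157450069684079^2}) gives e(P',Q') = e(P,Q)^det(M).
So e_{47}(P,Q) = e_{47}(P',Q')^{23}, since 45*23 = 1 mod 47.
6-bit Miller (101111) on E'/F_{157450069684079} with a'=7490946866905, b'=112307454763010: accumulate tangent/chord ratios at Q'+S and P'+S'.
The quotient is 73423277472956 + 153481946570222*t.
(73423277472956 + 153481946570222*t)^{23} mod (157450069684079,f) = 112455256885706 + 107917684399155*t.

112455256885706 + 107917684399155*t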